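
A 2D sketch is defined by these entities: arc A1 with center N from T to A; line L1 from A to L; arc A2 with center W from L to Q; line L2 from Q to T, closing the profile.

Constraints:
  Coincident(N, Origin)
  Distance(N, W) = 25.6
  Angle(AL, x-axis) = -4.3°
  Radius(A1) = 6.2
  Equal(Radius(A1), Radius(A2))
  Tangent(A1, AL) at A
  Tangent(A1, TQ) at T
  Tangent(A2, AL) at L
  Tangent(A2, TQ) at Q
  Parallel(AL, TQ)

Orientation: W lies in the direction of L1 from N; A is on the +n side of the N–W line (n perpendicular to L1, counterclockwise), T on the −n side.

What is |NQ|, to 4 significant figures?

26.34

The slot axis is L1's direction at -4.3°, so u = (cos -4.3°, sin -4.3°) = (0.9972, -0.07498) and n = (−sin -4.3°, cos -4.3°) = (0.07498, 0.9972). N is at the origin and W lies 25.6 along u from N, so W = 25.6·u = (25.53, -1.919). Tangency of A1 to both parallel lines with radius 6.2 puts A and T at N ± 6.2·n: A = (0.4649, 6.183), T = (-0.4649, -6.183). Equal radii place L and Q the same way about W: L = W + 6.2·n = (25.99, 4.263), Q = W − 6.2·n = (25.06, -8.102). Then |NQ| = |Q − N| = 26.34.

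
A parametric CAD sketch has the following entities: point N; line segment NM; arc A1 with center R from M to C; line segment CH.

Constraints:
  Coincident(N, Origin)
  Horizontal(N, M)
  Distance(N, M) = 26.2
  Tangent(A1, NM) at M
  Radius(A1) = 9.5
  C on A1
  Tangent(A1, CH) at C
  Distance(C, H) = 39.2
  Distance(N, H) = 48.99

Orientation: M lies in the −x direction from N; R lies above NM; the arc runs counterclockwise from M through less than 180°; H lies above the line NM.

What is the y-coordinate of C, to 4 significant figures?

8.441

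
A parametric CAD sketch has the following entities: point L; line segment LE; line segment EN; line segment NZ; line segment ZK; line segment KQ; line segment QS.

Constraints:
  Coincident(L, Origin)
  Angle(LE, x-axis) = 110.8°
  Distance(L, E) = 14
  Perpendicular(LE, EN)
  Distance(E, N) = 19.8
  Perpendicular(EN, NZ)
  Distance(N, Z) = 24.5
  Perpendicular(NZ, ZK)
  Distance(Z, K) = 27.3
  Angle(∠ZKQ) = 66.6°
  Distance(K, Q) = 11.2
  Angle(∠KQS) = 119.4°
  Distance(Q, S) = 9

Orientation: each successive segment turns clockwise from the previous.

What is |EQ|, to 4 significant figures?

14.54

NZ ⟂ ZK, so ZK runs at -159.2°; with |ZK| = 27.3, K = (-3.283, -12.48). ∠ZKQ = 66.6° gives KQ at 87.40° from the x-axis; with |KQ| = 11.2, Q = (-2.775, -1.291). Then |EQ| = |Q − E| = 14.54.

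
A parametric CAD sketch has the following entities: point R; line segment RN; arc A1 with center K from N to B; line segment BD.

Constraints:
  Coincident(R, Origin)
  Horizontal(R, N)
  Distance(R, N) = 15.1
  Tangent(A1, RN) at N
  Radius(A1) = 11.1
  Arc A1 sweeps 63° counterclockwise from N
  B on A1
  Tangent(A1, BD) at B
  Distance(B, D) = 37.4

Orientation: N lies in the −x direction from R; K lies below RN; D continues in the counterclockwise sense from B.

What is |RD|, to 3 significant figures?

57.6

R is at the origin; RN is horizontal with |RN| = 15.1 and N on the −x side, so N = (-15.1, 0.00). The tangent condition forces KN to be normal to RN, so K = N + (0, -11.1) = (-15.1, -11.1). On A1, N sits at bearing 90° from K; a 63° counterclockwise sweep puts B at bearing 153°, so B = K + 11.1·(cos 153°, sin 153°) = (-25.0, -6.06). The tangent condition forces KB to be normal to BD, so BD runs along (−sin 153°, cos 153°); with |BD| = 37.4, D = (-42.0, -39.4). Then |RD| = |D − R| = 57.6.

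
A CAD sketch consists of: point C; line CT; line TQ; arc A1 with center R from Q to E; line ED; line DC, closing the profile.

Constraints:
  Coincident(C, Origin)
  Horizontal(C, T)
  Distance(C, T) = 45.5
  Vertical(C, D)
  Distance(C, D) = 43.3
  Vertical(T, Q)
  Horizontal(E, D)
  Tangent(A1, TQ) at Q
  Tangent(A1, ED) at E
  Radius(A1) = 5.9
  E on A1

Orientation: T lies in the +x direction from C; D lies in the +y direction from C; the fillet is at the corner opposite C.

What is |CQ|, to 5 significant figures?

58.898

C is at the origin; C and T share the same y with |CT| = 45.5 and T on the +x side, so T = (45.500, 0.0000). CD is vertical with |CD| = 43.3 and D on the +y side, so D = (0.0000, 43.300). The virtual corner opposite C is at (45.500, 43.300). The tangent condition forces RQ to be normal to TQ and since A1 is tangent to ED there, RE ⟂ ED, with radius 5.9, so the center R sits 5.9 in from both sides at R = (39.600, 37.400). That places the tangent points at Q = (45.500, 37.400) on TQ and E = (39.600, 43.300) on ED. Then |CQ| = |Q − C| = 58.898.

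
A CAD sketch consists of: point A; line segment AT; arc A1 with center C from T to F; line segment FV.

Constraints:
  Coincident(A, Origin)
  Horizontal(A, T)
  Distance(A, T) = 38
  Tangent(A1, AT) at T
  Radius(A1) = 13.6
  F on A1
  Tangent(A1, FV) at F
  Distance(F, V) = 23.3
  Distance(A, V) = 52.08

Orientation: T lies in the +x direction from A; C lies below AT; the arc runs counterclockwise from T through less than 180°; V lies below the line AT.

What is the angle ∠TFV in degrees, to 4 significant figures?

125.0°

Checks: |CF| = 13.60 ✓; ∠(CF, FV) = 90.00° ✓; |FV| = 23.30 ✓; |AV| = 52.08 ✓.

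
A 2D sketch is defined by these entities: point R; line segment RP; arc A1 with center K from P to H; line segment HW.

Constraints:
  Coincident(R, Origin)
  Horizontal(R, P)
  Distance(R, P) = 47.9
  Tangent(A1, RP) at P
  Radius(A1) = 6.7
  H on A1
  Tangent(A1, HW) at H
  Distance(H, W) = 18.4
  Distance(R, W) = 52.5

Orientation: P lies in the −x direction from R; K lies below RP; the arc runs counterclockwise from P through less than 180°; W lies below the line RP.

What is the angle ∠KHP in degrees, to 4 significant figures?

31.52°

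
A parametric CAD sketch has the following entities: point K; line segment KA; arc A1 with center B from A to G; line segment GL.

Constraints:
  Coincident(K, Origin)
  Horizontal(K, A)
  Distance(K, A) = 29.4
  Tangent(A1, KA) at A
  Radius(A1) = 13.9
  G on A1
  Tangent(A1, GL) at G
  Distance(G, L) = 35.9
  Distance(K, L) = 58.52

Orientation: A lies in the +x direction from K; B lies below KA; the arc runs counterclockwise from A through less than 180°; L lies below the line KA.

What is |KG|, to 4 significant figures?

24.03

Checks: |BG| = 13.90 ✓; ∠(BG, GL) = 90.00° ✓; |GL| = 35.90 ✓; |KL| = 58.52 ✓.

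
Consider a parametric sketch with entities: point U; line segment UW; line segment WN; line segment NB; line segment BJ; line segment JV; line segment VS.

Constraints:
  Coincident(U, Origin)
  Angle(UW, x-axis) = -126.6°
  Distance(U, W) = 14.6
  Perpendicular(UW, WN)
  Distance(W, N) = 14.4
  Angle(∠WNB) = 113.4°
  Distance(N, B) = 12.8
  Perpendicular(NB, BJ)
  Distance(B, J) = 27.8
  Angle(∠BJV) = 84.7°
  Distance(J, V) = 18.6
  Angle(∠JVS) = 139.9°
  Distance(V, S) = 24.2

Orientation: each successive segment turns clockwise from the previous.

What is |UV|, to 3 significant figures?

15.2

U is at the origin; UW runs at -126.6° with length 14.6, so W = (-8.70, -11.7). UW ⟂ WN, so WN runs at 143°; with |WN| = 14.4, N = (-20.3, -3.14). ∠WNB = 113.4° gives NB at 76.8° from the x-axis; with |NB| = 12.8, B = (-17.3, 9.33). NB ⟂ BJ, so BJ runs at -13.2°; with |BJ| = 27.8, J = (9.72, 2.98). ∠BJV = 84.7° gives JV at -109° from the x-axis; with |JV| = 18.6, V = (3.82, -14.7). Then |UV| = |V − U| = 15.2.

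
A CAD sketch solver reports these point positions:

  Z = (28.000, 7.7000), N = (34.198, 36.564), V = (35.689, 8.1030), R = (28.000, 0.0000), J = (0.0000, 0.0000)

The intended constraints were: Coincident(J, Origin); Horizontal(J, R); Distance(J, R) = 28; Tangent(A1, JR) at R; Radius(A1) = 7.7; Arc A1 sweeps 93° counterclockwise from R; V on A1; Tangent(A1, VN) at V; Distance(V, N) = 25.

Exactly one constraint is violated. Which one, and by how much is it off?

Distance(V, N) = 25 — off by 3.50.

J = (0.00, 0.00) ✓; J.y = 0.00, R.y = 0.00 ✓; |JR| = 28.00 ✓; ∠(ZR, RJ) = 90.00° ✓; |ZR| = 7.700 ✓; bearing(Z→V) − bearing(Z→R) = 93.00° ✓; |ZV| = 7.700 ✓; ∠(ZV, VN) = 90.00° ✓; |VN| = 28.50 ✗.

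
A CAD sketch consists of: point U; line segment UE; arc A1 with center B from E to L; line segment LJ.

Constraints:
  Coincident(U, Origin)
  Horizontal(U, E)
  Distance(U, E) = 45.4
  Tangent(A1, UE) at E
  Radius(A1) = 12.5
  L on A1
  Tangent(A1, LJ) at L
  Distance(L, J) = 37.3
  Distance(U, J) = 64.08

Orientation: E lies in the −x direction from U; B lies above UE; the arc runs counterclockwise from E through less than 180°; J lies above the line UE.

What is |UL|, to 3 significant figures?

36.0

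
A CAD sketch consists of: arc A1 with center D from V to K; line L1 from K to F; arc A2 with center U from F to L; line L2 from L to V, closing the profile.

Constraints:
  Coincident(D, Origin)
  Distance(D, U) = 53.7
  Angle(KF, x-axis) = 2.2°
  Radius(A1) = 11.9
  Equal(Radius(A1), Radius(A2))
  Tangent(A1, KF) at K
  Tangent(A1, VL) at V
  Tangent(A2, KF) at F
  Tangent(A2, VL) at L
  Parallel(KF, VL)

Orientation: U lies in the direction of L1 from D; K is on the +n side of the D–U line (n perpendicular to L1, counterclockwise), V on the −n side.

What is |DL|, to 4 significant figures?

55.00

Tangency of A1 to both parallel lines with radius 11.9 puts K and V at D ± 11.9·n: K = (-0.4568, 11.89), V = (0.4568, -11.89). Equal radii place F and L the same way about U: F = U + 11.9·n = (53.20, 13.95), L = U − 11.9·n = (54.12, -9.830). Then |DL| = |L − D| = 55.00.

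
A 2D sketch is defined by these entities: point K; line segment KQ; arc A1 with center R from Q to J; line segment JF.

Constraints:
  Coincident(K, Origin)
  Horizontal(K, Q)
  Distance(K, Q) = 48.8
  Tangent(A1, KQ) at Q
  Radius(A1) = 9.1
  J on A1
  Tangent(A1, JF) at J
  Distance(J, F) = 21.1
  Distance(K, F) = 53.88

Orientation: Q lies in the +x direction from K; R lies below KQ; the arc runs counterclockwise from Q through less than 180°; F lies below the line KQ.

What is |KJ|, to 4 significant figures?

41.28

Checks: |RJ| = 9.100 ✓; ∠(RJ, JF) = 90.00° ✓; |JF| = 21.10 ✓; |KF| = 53.88 ✓.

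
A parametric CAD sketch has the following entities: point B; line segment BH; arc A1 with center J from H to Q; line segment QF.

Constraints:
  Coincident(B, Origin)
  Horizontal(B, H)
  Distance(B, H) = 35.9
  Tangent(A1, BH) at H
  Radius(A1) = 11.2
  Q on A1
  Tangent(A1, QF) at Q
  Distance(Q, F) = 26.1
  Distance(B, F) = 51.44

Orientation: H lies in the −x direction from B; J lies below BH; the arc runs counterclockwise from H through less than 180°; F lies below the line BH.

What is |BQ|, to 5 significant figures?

48.626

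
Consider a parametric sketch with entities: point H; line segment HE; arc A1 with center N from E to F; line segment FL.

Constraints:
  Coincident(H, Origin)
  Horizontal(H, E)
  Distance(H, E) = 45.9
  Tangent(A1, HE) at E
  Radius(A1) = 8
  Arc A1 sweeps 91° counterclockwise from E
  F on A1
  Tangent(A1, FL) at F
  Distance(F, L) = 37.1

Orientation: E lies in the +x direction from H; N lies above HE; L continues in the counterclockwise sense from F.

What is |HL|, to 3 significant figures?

69.9

H is at the origin; H and E share the same y with |HE| = 45.9 and E on the +x side, so E = (45.9, 0.00). A1 meets HE tangentially, so NE is at right angles to HE, so N = E + (0, 8) = (45.9, 8.00). On A1, E sits at bearing -90° from N; a 91° counterclockwise sweep puts F at bearing 1°, so F = N + 8.0·(cos 1°, sin 1°) = (53.9, 8.14). Tangency of A1 to FL means the radius NF is perpendicular to FL, so FL runs along (−sin 1°, cos 1°); with |FL| = 37.1, L = (53.3, 45.2). Then |HL| = |L − H| = 69.9.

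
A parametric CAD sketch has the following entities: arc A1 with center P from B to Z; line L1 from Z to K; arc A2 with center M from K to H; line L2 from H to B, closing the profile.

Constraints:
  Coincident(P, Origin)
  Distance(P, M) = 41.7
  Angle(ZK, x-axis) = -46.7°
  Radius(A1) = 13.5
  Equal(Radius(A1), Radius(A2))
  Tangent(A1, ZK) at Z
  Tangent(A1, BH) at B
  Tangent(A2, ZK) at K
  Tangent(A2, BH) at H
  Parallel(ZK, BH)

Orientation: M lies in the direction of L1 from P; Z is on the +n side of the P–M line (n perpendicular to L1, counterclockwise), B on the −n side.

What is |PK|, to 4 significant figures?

43.83

The slot axis is L1's direction at -46.7°, so u = (cos -46.7°, sin -46.7°) = (0.6858, -0.7278) and n = (−sin -46.7°, cos -46.7°) = (0.7278, 0.6858). P is at the origin and M lies 41.7 along u from P, so M = 41.7·u = (28.60, -30.35). Tangency of A1 to both parallel lines with radius 13.5 puts Z and B at P ± 13.5·n: Z = (9.825, 9.259), B = (-9.825, -9.259). Equal radii place K and H the same way about M: K = M + 13.5·n = (38.42, -21.09), H = M − 13.5·n = (18.77, -39.61). Then |PK| = |K − P| = 43.83.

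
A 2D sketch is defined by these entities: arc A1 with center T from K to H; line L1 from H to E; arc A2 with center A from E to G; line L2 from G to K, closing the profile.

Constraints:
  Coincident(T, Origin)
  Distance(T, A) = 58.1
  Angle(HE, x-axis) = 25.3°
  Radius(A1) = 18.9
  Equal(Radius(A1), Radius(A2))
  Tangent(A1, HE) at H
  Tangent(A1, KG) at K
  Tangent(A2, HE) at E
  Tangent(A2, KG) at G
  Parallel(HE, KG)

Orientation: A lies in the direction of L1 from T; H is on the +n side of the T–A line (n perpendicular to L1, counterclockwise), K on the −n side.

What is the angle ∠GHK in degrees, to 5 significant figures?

56.952°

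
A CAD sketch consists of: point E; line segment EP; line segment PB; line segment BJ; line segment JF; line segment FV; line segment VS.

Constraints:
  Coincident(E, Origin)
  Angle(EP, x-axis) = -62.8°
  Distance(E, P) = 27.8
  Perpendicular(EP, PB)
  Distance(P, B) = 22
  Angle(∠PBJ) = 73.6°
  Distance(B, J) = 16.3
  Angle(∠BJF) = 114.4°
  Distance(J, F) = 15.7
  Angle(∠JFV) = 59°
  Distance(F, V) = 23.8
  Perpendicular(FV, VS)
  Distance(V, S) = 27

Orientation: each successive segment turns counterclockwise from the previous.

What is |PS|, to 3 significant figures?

36.6

E is at the origin; EP runs at -62.8° with length 27.8, so P = (12.7, -24.7). EP is perpendicular to PB, so PB runs at 27.2°; with |PB| = 22.0, B = (32.3, -14.7). ∠PBJ = 73.6° gives BJ at 134° from the x-axis; with |BJ| = 16.3, J = (21.0, -2.87). ∠BJF = 114.4° gives JF at -161° from the x-axis; with |JF| = 15.7, F = (6.21, -8.03). ∠JFV = 59.0° gives FV at -39.8° from the x-axis; with |FV| = 23.8, V = (24.5, -23.3). FV is perpendicular to VS, so VS runs at 50.2°; with |VS| = 27.0, S = (41.8, -2.52). Then |PS| = |S − P| = 36.6.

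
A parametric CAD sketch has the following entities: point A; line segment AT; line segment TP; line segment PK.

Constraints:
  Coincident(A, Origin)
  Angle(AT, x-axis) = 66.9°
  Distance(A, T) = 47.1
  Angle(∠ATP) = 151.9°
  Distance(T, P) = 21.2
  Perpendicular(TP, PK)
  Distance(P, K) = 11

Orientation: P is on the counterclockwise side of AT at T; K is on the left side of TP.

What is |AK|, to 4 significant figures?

63.74

A is at the origin; AT runs at 66.9° with length 47.1, so T = 47.1·(cos 66.9°, sin 66.9°) = (18.48, 43.32). ∠ATP = 151.9°, so TP runs at 66.9° + (180° − 151.9°) = 95.00° from the x-axis; with |TP| = 21.2, P = T + 21.2·(cos 95.00°, sin 95.00°) = (16.63, 64.44). TP is perpendicular to PK; with |PK| = 11.0 on the left of TP, K = P + 11.0·(-0.9962, -0.08716) = (5.673, 63.48). Then |AK| = |K − A| = 63.74.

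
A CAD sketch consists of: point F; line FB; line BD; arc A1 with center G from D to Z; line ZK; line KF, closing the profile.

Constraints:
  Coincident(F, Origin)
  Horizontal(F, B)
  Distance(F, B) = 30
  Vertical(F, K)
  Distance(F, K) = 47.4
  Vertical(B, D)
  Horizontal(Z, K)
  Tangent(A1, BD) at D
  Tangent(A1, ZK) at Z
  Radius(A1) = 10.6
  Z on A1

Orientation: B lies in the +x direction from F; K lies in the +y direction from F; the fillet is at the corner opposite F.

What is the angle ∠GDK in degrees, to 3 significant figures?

19.5°

The virtual corner opposite F is at (30.0, 47.4). A1 meets BD tangentially, so GD is at right angles to BD and A1 meets ZK tangentially, so GZ is at right angles to ZK, with radius 10.6, so the center G sits 10.6 in from both sides at G = (19.4, 36.8). That places the tangent points at D = (30.0, 36.8) on BD and Z = (19.4, 47.4) on ZK. Then cos ∠GDK = DG·DK / (|DG||DK|), giving 19.5°.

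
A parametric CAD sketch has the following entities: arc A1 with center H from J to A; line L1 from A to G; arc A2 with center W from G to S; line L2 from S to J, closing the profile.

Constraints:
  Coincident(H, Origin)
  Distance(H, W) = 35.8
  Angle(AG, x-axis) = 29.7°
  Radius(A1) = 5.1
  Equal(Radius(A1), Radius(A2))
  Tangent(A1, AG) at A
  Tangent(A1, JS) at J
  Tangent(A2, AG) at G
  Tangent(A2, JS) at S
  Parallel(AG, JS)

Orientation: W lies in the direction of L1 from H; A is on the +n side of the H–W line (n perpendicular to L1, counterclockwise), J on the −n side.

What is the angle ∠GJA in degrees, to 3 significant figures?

74.1°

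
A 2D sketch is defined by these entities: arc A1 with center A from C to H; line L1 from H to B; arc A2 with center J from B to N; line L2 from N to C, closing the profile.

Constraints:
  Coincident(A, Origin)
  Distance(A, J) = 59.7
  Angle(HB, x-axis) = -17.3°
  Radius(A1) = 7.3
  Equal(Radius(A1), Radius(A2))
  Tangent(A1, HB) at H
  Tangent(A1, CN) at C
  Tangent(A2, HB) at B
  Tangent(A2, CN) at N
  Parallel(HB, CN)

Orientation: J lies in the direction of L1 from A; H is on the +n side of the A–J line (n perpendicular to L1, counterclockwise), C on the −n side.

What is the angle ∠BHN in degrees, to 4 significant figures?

13.74°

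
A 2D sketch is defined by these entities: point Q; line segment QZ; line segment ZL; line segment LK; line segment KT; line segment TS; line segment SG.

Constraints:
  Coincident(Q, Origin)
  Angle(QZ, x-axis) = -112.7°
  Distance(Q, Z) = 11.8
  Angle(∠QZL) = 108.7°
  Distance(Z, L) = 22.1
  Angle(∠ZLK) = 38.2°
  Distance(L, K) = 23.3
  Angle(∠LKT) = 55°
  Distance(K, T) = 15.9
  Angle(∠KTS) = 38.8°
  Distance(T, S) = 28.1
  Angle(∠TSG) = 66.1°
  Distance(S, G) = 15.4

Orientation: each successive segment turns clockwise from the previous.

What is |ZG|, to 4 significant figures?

25.21

∠KTS = 38.8° gives TS at 128.0° from the x-axis; with |TS| = 28.1, S = (-24.85, 9.997). ∠TSG = 66.1° gives SG at 14.10° from the x-axis; with |SG| = 15.4, G = (-9.915, 13.75). Then |ZG| = |G − Z| = 25.21.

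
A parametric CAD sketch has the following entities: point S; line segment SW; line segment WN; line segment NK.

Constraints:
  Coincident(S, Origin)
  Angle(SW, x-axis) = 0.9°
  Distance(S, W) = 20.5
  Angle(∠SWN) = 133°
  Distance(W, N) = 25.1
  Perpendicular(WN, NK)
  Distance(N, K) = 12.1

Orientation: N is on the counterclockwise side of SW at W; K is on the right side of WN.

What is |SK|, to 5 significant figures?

47.554

S is at the origin; SW runs at 0.9° with length 20.5, so W = 20.5·(cos 0.9°, sin 0.9°) = (20.497, 0.32200). ∠SWN = 133.0°, so WN runs at 0.9° + (180° − 133.0°) = 47.900° from the x-axis; with |WN| = 25.1, N = W + 25.1·(cos 47.900°, sin 47.900°) = (37.325, 18.946). The perpendicularity gives NK at right angles to WN; with |NK| = 12.1 on the right of WN, K = N + 12.1·(0.74198, -0.67043) = (46.303, 10.833). Then |SK| = |K − S| = 47.554.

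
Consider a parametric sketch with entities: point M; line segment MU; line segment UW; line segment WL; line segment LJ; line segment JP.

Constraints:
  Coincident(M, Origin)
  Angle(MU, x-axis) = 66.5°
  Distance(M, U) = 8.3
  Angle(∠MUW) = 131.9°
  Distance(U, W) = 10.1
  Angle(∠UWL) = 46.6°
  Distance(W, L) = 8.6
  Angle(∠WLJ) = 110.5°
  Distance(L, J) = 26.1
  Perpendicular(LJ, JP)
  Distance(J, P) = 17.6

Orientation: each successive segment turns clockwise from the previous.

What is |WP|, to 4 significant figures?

30.64

M is at the origin; MU runs at 66.5° with length 8.3, so U = (3.310, 7.612). ∠MUW = 131.9° gives UW at 18.40° from the x-axis; with |UW| = 10.1, W = (12.89, 10.80). ∠UWL = 46.6° gives WL at -115.0° from the x-axis; with |WL| = 8.6, L = (9.259, 3.005). ∠WLJ = 110.5° gives LJ at 175.5° from the x-axis; with |LJ| = 26.1, J = (-16.76, 5.053). LJ is perpendicular to JP, so JP runs at 85.50°; with |JP| = 17.6, P = (-15.38, 22.60). Then |WP| = |P − W| = 30.64.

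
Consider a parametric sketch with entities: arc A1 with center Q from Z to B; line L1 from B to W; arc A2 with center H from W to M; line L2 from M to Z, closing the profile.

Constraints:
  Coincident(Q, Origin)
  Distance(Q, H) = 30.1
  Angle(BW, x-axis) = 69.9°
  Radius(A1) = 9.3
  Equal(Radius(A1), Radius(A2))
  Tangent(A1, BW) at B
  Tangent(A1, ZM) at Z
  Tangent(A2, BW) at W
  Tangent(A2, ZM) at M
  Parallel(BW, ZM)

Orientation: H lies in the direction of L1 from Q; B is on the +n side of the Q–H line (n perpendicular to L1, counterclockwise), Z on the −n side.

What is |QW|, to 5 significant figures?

31.504

The slot axis is L1's direction at 69.9°, so u = (cos 69.9°, sin 69.9°) = (0.34366, 0.93909) and n = (−sin 69.9°, cos 69.9°) = (-0.93909, 0.34366). Q is at the origin and H lies 30.1 along u from Q, so H = 30.1·u = (10.344, 28.267). Tangency of A1 to both parallel lines with radius 9.3 puts B and Z at Q ± 9.3·n: B = (-8.7336, 3.1960), Z = (8.7336, -3.1960). Equal radii place W and M the same way about H: W = H + 9.3·n = (1.6106, 31.463), M = H − 9.3·n = (19.078, 25.071). Then |QW| = |W − Q| = 31.504.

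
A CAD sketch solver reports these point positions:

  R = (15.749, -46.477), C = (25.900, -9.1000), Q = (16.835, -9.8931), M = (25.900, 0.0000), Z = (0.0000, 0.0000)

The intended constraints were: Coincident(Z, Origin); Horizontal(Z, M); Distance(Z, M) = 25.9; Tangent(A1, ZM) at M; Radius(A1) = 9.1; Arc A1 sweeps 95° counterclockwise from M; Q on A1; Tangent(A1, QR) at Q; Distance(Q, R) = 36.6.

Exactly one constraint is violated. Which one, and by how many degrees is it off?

Tangent(A1, QR) at Q — off by 6.70°.

Z = (0.00, 0.00) ✓; Z.y = 0.00, M.y = 0.00 ✓; |ZM| = 25.90 ✓; ∠(CM, MZ) = 90.00° ✓; |CM| = 9.100 ✓; bearing(C→Q) − bearing(C→M) = 95.00° ✓; |CQ| = 9.100 ✓; ∠(CQ, QR) = 96.70° ✗; |QR| = 36.60 ✓.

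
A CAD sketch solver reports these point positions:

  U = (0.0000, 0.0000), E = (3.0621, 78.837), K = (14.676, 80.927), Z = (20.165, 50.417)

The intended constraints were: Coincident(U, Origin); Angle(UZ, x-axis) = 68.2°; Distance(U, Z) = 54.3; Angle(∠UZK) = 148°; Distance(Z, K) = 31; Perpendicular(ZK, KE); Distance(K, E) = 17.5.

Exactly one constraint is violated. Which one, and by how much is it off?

Distance(K, E) = 17.5 — off by 5.70.

U = (0.00, 0.00) ✓; UZ at 68.20° ✓; |UZ| = 54.30 ✓; ∠UZK = 148.0° ✓; |ZK| = 31.00 ✓; ∠(ZK, KE) = 90.00° ✓; |KE| = 11.80 ✗.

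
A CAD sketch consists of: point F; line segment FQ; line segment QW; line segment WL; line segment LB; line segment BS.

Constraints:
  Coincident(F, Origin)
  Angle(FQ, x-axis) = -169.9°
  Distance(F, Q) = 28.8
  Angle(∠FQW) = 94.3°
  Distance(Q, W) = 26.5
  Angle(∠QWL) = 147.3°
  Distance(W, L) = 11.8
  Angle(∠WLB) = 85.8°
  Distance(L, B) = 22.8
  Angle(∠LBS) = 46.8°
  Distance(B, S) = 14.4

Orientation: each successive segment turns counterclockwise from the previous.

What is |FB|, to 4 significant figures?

25.24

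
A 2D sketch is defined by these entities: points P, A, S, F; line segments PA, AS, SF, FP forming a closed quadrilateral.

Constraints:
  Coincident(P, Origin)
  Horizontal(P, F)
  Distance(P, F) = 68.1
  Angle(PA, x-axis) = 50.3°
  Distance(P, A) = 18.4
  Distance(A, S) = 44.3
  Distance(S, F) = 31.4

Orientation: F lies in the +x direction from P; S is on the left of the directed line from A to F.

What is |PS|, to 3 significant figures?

60.7

Checks: |AS| = 44.30 ✓; |SF| = 31.40 ✓.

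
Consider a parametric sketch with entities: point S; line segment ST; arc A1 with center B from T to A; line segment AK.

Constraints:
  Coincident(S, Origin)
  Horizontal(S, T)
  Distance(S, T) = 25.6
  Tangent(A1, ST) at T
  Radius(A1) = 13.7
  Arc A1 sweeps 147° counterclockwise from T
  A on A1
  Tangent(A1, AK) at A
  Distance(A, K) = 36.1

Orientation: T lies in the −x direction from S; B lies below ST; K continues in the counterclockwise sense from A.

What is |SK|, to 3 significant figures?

44.9

On A1, T sits at bearing 90° from B; a 147° counterclockwise sweep puts A at bearing 237°, so A = B + 13.7·(cos 237°, sin 237°) = (-33.1, -25.2). Tangency of A1 to AK means the radius BA is perpendicular to AK, so AK runs along (−sin 237°, cos 237°); with |AK| = 36.1, K = (-2.79, -44.9). Then |SK| = |K − S| = 44.9.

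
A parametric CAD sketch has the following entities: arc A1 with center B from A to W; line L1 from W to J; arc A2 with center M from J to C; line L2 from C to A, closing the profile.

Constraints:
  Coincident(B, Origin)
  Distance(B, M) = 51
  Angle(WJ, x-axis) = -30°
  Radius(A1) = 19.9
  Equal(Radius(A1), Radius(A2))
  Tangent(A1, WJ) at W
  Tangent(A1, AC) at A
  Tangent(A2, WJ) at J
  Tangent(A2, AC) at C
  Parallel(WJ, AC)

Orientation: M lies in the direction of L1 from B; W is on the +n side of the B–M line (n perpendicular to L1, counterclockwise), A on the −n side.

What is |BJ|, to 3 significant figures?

54.7

The slot axis is L1's direction at -30.0°, so u = (cos -30.0°, sin -30.0°) = (0.866, -0.500) and n = (−sin -30.0°, cos -30.0°) = (0.500, 0.866). B is at the origin and M lies 51.0 along u from B, so M = 51.0·u = (44.2, -25.5). Tangency of A1 to both parallel lines with radius 19.9 puts W and A at B ± 19.9·n: W = (9.95, 17.2), A = (-9.95, -17.2). Equal radii place J and C the same way about M: J = M + 19.9·n = (54.1, -8.27), C = M − 19.9·n = (34.2, -42.7). Then |BJ| = |J − B| = 54.7.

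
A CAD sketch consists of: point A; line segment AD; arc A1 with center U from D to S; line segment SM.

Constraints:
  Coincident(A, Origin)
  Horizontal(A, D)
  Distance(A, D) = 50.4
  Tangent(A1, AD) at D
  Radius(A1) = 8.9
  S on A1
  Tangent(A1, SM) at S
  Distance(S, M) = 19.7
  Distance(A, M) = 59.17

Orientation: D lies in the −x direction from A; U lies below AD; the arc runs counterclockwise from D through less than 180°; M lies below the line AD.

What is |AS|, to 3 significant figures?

59.9

A is at the origin; A and D share the same y with |AD| = 50.4 and D on the −x side, so D = (-50.4, 0.00). A1 meets AD tangentially, so UD is at right angles to AD, so U = D + (0, -8.9) = (-50.4, -8.90). Since US ⟂ SM (tangency), |UM| = √(8.9² + 19.7²) = 21.6 regardless of where S sits on A1. So M lies on both circle(A, 59.17) and circle(U, 21.6); the below-AD intersection is M = (-50.7, -30.5). S is the foot of the tangent from M: S = (-58.6, -12.5).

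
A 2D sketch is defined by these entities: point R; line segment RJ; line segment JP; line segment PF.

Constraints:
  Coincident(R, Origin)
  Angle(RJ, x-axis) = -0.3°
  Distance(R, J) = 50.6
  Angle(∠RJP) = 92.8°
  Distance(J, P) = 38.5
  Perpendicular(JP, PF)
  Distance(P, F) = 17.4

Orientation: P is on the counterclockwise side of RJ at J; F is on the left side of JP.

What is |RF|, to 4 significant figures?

52.70

R is at the origin; RJ runs at -0.3° with length 50.6, so J = 50.6·(cos -0.3°, sin -0.3°) = (50.60, -0.2649). ∠RJP = 92.8°, so JP runs at -0.3° + (180° − 92.8°) = 86.90° from the x-axis; with |JP| = 38.5, P = J + 38.5·(cos 86.90°, sin 86.90°) = (52.68, 38.18). JP is perpendicular to PF; with |PF| = 17.4 on the left of JP, F = P + 17.4·(-0.9985, 0.05408) = (35.31, 39.12). Then |RF| = |F − R| = 52.70.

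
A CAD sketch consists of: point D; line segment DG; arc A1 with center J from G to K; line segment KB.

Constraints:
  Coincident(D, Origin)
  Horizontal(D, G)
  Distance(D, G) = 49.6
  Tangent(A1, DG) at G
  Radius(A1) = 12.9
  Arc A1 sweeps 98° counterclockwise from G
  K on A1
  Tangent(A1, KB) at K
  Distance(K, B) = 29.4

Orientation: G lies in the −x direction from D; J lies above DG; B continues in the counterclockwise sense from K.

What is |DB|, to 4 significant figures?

59.95

D is at the origin; DG is horizontal with |DG| = 49.6 and G on the −x side, so G = (-49.60, 0.000). Since A1 is tangent to DG there, JG ⟂ DG, so J = G + (0, 12.9) = (-49.60, 12.90). On A1, G sits at bearing -90° from J; a 98° counterclockwise sweep puts K at bearing 8°, so K = J + 12.9·(cos 8°, sin 8°) = (-36.83, 14.70). Since A1 is tangent to KB there, JK ⟂ KB, so KB runs along (−sin 8°, cos 8°); with |KB| = 29.4, B = (-40.92, 43.81). Then |DB| = |B − D| = 59.95.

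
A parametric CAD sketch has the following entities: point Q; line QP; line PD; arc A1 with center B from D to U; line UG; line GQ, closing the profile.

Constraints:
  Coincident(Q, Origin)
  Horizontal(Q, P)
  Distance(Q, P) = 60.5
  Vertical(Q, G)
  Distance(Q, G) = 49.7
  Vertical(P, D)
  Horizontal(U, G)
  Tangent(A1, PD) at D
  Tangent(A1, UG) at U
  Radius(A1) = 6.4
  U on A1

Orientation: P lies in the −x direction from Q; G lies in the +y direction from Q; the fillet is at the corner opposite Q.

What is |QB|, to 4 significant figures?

69.29

Q is at the origin; QP is horizontal with |QP| = 60.5 and P on the −x side, so P = (-60.50, 0.000). QG is vertical with |QG| = 49.7 and G on the +y side, so G = (0.000, 49.70). The virtual corner opposite Q is at (-60.50, 49.70). A1 meets PD tangentially, so BD is at right angles to PD and the tangent condition forces BU to be normal to UG, with radius 6.4, so the center B sits 6.4 in from both sides at B = (-54.10, 43.30). Then |QB| = |B − Q| = 69.29.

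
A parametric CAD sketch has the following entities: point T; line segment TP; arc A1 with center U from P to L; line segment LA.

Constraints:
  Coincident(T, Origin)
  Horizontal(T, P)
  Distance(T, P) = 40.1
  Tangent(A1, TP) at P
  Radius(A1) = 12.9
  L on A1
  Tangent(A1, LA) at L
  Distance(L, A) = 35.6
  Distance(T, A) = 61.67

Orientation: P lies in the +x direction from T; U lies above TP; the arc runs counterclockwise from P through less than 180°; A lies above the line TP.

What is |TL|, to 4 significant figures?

54.90

Checks: ∠(UP, PT) = 90.00° ✓; |UP| = 12.90 ✓; |UL| = 12.90 ✓; ∠(UL, LA) = 90.00° ✓; |LA| = 35.60 ✓; |TA| = 61.67 ✓.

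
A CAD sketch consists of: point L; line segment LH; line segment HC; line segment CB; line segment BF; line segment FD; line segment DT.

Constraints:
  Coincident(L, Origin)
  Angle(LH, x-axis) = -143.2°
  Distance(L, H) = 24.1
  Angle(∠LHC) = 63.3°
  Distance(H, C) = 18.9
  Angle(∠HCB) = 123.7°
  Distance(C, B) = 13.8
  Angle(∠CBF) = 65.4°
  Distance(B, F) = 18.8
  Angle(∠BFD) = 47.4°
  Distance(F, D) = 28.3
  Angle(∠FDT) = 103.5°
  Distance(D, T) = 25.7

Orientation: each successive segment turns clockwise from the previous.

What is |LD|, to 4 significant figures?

33.23

∠CBF = 65.4° gives BF at -70.80° from the x-axis; with |BF| = 18.8, F = (-6.469, -4.032). ∠BFD = 47.4° gives FD at 156.6° from the x-axis; with |FD| = 28.3, D = (-32.44, 7.207). Then |LD| = |D − L| = 33.23.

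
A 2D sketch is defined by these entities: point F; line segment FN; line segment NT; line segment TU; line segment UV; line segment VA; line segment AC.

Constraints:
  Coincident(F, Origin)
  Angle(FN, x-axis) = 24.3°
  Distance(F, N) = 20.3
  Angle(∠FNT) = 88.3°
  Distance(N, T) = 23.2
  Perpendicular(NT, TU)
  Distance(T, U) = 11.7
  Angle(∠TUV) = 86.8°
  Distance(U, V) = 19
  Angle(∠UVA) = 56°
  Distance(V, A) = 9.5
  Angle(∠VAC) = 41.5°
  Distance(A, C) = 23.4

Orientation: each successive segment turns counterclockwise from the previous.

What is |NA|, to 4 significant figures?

10.44

∠TUV = 86.8° gives UV at -60.80° from the x-axis; with |UV| = 19.0, V = (7.085, 7.491). ∠UVA = 56.0° gives VA at 63.20° from the x-axis; with |VA| = 9.5, A = (11.37, 15.97). Then |NA| = |A − N| = 10.44.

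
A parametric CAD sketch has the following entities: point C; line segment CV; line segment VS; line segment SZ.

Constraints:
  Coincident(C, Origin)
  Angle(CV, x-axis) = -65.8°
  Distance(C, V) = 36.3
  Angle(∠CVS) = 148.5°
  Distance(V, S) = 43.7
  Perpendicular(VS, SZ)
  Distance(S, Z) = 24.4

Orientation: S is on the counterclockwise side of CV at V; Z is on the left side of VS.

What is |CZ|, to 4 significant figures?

74.85

∠CVS = 148.5°, so VS runs at -65.8° + (180° − 148.5°) = -34.30° from the x-axis; with |VS| = 43.7, S = V + 43.7·(cos -34.30°, sin -34.30°) = (50.98, -57.74). VS is perpendicular to SZ; with |SZ| = 24.4 on the left of VS, Z = S + 24.4·(0.5635, 0.8261) = (64.73, -37.58). Then |CZ| = |Z − C| = 74.85.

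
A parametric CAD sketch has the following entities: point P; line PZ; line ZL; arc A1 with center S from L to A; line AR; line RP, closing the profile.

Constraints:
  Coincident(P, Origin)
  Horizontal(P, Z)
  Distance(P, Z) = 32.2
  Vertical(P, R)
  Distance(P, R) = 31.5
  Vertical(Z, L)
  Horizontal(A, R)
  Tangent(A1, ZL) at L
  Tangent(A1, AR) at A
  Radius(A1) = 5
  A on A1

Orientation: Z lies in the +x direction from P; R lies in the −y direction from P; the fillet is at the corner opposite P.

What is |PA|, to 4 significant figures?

41.62

P is at the origin; PZ is horizontal with |PZ| = 32.2 and Z on the +x side, so Z = (32.20, 0.000). P and R share the same x with |PR| = 31.5 and R on the −y side, so R = (0.000, -31.50). The virtual corner opposite P is at (32.20, -31.50). Since A1 is tangent to ZL there, SL ⟂ ZL and since A1 is tangent to AR there, SA ⟂ AR, with radius 5.0, so the center S sits 5.0 in from both sides at S = (27.20, -26.50). That places the tangent points at L = (32.20, -26.50) on ZL and A = (27.20, -31.50) on AR. Then |PA| = |A − P| = 41.62.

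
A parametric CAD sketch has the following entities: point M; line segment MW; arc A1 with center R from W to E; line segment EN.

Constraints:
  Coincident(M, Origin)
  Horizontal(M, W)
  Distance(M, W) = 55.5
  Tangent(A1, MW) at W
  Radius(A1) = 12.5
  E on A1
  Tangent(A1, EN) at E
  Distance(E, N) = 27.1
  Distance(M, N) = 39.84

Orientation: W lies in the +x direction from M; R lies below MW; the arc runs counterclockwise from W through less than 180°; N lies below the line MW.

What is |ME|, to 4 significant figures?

45.72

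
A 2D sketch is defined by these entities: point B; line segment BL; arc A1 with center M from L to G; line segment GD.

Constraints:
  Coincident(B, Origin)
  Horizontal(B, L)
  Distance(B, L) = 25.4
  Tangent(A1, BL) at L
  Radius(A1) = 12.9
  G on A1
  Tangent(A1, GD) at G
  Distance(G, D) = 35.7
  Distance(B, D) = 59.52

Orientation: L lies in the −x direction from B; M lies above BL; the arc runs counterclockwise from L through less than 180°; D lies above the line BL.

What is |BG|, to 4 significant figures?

23.92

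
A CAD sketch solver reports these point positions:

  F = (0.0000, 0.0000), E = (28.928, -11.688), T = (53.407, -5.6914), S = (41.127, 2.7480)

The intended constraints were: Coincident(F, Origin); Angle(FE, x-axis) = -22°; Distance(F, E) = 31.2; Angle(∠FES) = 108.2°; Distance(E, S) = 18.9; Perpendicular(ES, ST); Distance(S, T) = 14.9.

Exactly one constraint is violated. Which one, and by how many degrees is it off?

Perpendicular(ES, ST) — off by 5.70°.

F = (0.00, 0.00) ✓; FE at -22.00° ✓; |FE| = 31.20 ✓; ∠FES = 108.2° ✓; |ES| = 18.90 ✓; ∠(ES, ST) = 84.30° ✗; |ST| = 14.90 ✓.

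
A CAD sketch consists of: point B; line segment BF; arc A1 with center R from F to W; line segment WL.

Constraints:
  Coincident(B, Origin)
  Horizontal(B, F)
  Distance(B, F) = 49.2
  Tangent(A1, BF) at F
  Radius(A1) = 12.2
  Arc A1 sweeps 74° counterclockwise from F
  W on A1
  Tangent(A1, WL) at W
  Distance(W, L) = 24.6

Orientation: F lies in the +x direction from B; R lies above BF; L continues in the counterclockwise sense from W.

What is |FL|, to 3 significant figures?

37.4

B is at the origin; BF is horizontal with |BF| = 49.2 and F on the +x side, so F = (49.2, 0.00). Tangency of A1 to BF means the radius RF is perpendicular to BF, so R = F + (0, 12.2) = (49.2, 12.2). On A1, F sits at bearing -90° from R; a 74° counterclockwise sweep puts W at bearing -16°, so W = R + 12.2·(cos -16°, sin -16°) = (60.9, 8.84). A1 meets WL tangentially, so RW is at right angles to WL, so WL runs along (−sin -16°, cos -16°); with |WL| = 24.6, L = (67.7, 32.5). Then |FL| = |L − F| = 37.4.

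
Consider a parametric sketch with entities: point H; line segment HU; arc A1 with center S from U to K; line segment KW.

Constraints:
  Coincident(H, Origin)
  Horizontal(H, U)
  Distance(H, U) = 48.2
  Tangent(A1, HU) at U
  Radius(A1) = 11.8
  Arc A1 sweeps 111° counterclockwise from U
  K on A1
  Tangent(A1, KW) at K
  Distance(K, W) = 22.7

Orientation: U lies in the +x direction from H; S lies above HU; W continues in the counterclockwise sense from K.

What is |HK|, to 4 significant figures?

61.35

H is at the origin; HU is horizontal with |HU| = 48.2 and U on the +x side, so U = (48.20, 0.000). The tangent condition forces SU to be normal to HU, so S = U + (0, 11.8) = (48.20, 11.80). On A1, U sits at bearing -90° from S; a 111° counterclockwise sweep puts K at bearing 21°, so K = S + 11.8·(cos 21°, sin 21°) = (59.22, 16.03). Then |HK| = |K − H| = 61.35.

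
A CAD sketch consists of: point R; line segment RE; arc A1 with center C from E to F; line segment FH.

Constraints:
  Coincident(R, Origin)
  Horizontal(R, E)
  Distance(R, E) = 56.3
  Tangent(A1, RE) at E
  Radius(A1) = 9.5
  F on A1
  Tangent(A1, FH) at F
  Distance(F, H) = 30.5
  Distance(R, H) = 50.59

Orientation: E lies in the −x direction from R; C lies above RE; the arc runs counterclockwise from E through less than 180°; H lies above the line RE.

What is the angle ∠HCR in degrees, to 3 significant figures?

61.8°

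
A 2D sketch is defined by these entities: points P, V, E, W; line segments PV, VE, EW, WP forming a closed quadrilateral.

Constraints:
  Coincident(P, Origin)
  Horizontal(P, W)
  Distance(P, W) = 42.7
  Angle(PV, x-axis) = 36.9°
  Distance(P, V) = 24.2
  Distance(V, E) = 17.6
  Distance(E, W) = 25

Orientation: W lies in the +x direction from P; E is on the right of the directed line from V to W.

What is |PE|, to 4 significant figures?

18.13

P is at the origin; PW is horizontal with |PW| = 42.7 and W in +x, so W = (42.7, 0). PV runs at 36.9° with |PV| = 24.2, so V = (19.35, 14.53). E is determined by |VE| = 17.6 and |EW| = 25.0 together: it lies at the intersection of circle(V, 17.6) and circle(W, 25.0). With |VW| = 27.50, the foot of the radical line on VW is 8.018 from V and the perpendicular offset is √(17.6² − 8.018²) = 15.67. Taking the right-of-VW solution: E = (17.88, -3.008).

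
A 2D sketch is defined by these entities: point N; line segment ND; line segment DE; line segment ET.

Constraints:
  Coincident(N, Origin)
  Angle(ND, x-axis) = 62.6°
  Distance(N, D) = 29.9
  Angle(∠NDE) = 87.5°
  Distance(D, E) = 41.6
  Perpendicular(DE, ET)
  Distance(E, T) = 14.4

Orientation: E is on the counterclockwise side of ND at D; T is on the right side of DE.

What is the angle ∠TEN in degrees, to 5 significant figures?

126.55°

N is at the origin; ND runs at 62.6° with length 29.9, so D = 29.9·(cos 62.6°, sin 62.6°) = (13.760, 26.546). ∠NDE = 87.5°, so DE runs at 62.6° + (180° − 87.5°) = 155.10° from the x-axis; with |DE| = 41.6, E = D + 41.6·(cos 155.10°, sin 155.10°) = (-23.973, 44.061). The perpendicularity gives ET at right angles to DE; with |ET| = 14.4 on the right of DE, T = E + 14.4·(0.42104, 0.90704) = (-17.910, 57.122). Then cos ∠TEN = ET·EN / (|ET||EN|), giving 126.55°.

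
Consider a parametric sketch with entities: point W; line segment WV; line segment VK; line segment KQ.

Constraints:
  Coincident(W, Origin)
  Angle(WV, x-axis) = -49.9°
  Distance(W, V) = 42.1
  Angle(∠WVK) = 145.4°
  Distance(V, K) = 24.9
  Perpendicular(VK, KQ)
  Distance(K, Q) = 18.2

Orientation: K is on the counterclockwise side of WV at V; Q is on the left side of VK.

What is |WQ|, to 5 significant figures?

59.827

∠WVK = 145.4°, so VK runs at -49.9° + (180° − 145.4°) = -15.300° from the x-axis; with |VK| = 24.9, K = V + 24.9·(cos -15.300°, sin -15.300°) = (51.135, -38.774). VK ⟂ KQ; with |KQ| = 18.2 on the left of VK, Q = K + 18.2·(0.26387, 0.96456) = (55.938, -21.219). Then |WQ| = |Q − W| = 59.827.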